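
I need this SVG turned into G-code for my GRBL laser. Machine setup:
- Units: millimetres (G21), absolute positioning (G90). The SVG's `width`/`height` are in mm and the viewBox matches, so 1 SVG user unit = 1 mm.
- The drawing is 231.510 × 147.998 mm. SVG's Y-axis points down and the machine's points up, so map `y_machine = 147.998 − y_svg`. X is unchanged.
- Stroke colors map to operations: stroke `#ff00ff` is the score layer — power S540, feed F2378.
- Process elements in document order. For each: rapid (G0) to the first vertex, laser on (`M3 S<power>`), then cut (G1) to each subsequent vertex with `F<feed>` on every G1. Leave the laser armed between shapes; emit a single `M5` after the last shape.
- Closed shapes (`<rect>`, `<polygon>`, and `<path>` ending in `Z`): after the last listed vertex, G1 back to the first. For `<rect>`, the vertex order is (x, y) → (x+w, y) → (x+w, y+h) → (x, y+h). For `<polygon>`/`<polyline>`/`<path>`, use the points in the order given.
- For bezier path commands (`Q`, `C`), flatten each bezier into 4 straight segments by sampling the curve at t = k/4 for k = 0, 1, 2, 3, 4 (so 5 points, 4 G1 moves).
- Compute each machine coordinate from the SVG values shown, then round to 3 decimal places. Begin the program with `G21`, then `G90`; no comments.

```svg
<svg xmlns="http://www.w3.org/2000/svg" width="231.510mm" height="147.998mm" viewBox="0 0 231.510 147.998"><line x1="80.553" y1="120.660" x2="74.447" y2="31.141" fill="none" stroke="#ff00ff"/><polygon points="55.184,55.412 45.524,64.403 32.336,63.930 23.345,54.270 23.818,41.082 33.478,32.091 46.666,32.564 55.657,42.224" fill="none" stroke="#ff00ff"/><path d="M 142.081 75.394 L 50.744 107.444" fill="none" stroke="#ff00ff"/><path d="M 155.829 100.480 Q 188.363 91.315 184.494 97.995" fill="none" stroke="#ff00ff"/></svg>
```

G21
G90
G0 X80.553 Y27.338
M3 S540
G1 X74.447 Y116.857 F2378
G0 X55.184 Y92.586
M3 S540
G1 X45.524 Y83.595 F2378
G1 X32.336 Y84.068 F2378
G1 X23.345 Y93.728 F2378
G1 X23.818 Y106.916 F2378
G1 X33.478 Y115.907 F2378
G1 X46.666 Y115.434 F2378
G1 X55.657 Y105.774 F2378
G1 X55.184 Y92.586 F2378
G0 X142.081 Y72.604
M3 S540
G1 X50.744 Y40.554 F2378
G0 X155.829 Y47.518
M3 S540
G1 X169.821 Y51.110 F2378
G1 X179.262 Y52.722 F2378
G1 X184.153 Y52.353 F2378
G1 X184.494 Y50.003 F2378
M5

1 u = 1 mm; y_m = 147.998 − y.

[1] `<line>` line segment, #ff00ff→score S540 F2378: (80.553,27.338) → (74.447,116.857)

[2] `<polygon>` regular polygon, #ff00ff→score S540 F2378: (55.184,92.586) → (45.524,83.595) → (32.336,84.068) → (23.345,93.728) → (23.818,106.916) → (33.478,115.907) → (46.666,115.434) → (55.657,105.774) → (55.184,92.586) (closed)

[3] `<path>` line segment, #ff00ff→score S540 F2378: (142.081,72.604) → (50.744,40.554)

[4] `<path>` quadratic bezier, #ff00ff→score S540 F2378: (155.829,47.518) → (169.821,51.110) → (179.262,52.722) → (184.153,52.353) → (184.494,50.003)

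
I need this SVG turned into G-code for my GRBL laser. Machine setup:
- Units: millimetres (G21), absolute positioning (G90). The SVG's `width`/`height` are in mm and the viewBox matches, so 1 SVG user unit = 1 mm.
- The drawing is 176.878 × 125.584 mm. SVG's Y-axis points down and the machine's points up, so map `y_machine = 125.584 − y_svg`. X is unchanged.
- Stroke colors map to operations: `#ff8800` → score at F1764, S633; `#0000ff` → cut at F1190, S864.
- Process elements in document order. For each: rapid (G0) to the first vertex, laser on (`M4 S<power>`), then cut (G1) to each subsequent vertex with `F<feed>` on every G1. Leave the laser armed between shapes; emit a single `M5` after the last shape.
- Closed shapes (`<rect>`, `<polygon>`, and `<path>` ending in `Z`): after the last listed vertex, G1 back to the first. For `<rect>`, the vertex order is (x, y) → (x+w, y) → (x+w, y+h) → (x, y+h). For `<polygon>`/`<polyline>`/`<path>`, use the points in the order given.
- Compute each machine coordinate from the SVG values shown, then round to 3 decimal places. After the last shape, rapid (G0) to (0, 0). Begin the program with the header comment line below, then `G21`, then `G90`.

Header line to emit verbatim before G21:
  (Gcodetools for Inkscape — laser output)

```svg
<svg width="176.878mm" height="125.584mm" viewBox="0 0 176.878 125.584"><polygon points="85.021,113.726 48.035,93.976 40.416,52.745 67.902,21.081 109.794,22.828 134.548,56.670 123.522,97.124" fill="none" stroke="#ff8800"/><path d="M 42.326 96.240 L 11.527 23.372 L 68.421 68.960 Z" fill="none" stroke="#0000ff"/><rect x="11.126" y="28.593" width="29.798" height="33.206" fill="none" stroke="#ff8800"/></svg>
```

(Gcodetools for Inkscape — laser output)
G21
G90
G0 X85.021 Y11.858
M4 S633
G1 X48.035 Y31.608 F1764
G1 X40.416 Y72.839 F1764
G1 X67.902 Y104.503 F1764
G1 X109.794 Y102.756 F1764
G1 X134.548 Y68.914 F1764
G1 X123.522 Y28.460 F1764
G1 X85.021 Y11.858 F1764
G0 X42.326 Y29.344
M4 S864
G1 X11.527 Y102.212 F1190
G1 X68.421 Y56.624 F1190
G1 X42.326 Y29.344 F1190
G0 X11.126 Y96.991
M4 S633
G1 X40.924 Y96.991 F1764
G1 X40.924 Y63.785 F1764
G1 X11.126 Y63.785 F1764
G1 X11.126 Y96.991 F1764
M5
G0 X0.000 Y0.000

Since the viewBox matches the mm dimensions, user units are millimetres directly. The only transform is the Y-flip y_m = 125.584 − y_svg.

Shape 1 is a regular polygon drawn with `<polygon>`. Its stroke #ff8800 means score at S633, F1764. After flipping Y the toolpath is (85.021,11.858) → (48.035,31.608) → (40.416,72.839) → (67.902,104.503) → (109.794,102.756) → (134.548,68.914) → (123.522,28.460) → (85.021,11.858), returning to the start.

Shape 2 is a closed polygon drawn with `<path>`. Its stroke #0000ff means cut at S864, F1190. After flipping Y the toolpath is (42.326,29.344) → (11.527,102.212) → (68.421,56.624) → (42.326,29.344), returning to the start.

Shape 3 is a rectangle drawn with `<rect>`. Its stroke #ff8800 means score at S633, F1764. After flipping Y the toolpath is (11.126,96.991) → (40.924,96.991) → (40.924,63.785) → (11.126,63.785) → (11.126,96.991), returning to the start.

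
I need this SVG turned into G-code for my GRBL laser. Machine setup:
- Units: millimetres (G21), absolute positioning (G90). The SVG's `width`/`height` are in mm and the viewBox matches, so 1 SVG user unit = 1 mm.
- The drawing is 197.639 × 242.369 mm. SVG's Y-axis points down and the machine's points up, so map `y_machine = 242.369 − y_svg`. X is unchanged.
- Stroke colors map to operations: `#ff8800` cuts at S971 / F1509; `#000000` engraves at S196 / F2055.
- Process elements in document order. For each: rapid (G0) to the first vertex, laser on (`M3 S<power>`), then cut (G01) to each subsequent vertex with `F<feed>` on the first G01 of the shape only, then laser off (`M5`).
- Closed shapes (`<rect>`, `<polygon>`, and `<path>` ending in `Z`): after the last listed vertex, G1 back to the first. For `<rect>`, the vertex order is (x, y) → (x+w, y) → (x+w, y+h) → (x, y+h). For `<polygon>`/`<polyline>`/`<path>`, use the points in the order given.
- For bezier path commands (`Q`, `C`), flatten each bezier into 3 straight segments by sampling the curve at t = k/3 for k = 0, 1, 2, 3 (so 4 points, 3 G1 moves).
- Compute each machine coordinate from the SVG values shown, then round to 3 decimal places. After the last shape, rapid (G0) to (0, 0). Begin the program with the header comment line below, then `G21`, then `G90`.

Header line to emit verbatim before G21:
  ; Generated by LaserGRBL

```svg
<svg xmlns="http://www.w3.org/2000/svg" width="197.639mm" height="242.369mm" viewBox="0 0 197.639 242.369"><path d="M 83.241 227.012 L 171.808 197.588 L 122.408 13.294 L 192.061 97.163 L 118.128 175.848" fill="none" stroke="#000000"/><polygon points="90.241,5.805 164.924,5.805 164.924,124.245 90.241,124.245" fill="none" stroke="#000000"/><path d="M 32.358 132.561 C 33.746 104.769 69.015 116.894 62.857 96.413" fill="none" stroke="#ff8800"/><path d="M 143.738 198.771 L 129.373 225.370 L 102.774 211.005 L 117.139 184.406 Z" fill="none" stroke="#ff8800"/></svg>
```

; Generated by LaserGRBL
G21
G90
G0 X83.241 Y15.357
M3 S196
G01 X171.808 Y44.781 F2055
G01 X122.408 Y229.075
G01 X192.061 Y145.206
G01 X118.128 Y66.521
M5
G0 X90.241 Y236.564
M3 S196
G01 X164.924 Y236.564 F2055
G01 X164.924 Y118.124
G01 X90.241 Y118.124
G01 X90.241 Y236.564
M5
G0 X32.358 Y109.808
M3 S971
G01 X42.250 Y126.980 F1509
G01 X57.995 Y133.658
G01 X62.857 Y145.956
M5
G0 X143.738 Y43.598
M3 S971
G01 X129.373 Y16.999 F1509
G01 X102.774 Y31.364
G01 X117.139 Y57.963
G01 X143.738 Y43.598
M5
G0 X0.000 Y0.000

1 u = 1 mm; y_m = 242.369 − y.

[1] `<path>` open polyline, #000000→engrave S196 F2055: (83.241,15.357) → (171.808,44.781) → (122.408,229.075) → (192.061,145.206) → (118.128,66.521)

[2] `<polygon>` rectangle, #000000→engrave S196 F2055: (90.241,236.564) → (164.924,236.564) → (164.924,118.124) → (90.241,118.124) → (90.241,236.564) (closed)

[3] `<path>` cubic bezier, #ff8800→cut S971 F1509: (32.358,109.808) → (42.250,126.980) → (57.995,133.658) → (62.857,145.956)

[4] `<path>` regular polygon, #ff8800→cut S971 F1509: (143.738,43.598) → (129.373,16.999) → (102.774,31.364) → (117.139,57.963) → (143.738,43.598) (closed)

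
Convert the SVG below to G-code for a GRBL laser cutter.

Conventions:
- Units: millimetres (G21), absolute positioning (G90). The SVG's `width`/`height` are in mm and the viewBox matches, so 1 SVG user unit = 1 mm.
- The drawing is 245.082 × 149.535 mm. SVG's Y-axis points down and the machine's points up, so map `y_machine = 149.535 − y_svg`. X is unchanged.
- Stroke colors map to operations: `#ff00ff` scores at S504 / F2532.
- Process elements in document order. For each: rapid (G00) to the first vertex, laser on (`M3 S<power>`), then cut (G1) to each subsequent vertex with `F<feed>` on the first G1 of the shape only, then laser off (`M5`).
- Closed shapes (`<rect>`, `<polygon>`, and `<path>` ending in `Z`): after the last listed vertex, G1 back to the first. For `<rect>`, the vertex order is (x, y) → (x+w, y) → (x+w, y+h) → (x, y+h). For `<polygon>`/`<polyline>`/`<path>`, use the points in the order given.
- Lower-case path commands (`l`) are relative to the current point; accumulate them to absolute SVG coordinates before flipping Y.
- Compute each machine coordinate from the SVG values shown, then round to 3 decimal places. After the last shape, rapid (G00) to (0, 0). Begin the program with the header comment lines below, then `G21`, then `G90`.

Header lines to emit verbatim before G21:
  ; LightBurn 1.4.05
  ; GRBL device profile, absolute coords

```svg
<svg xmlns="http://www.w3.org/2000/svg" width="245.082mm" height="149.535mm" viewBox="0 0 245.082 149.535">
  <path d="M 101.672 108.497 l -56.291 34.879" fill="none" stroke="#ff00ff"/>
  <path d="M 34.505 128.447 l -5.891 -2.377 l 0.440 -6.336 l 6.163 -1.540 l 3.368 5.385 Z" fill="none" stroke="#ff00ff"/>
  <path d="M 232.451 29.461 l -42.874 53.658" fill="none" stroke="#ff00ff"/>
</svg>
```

; LightBurn 1.4.05
; GRBL device profile, absolute coords
G21
G90
G00 X101.672 Y41.038
M3 S504
G1 X45.381 Y6.159 F2532
M5
G00 X34.505 Y21.088
M3 S504
G1 X28.614 Y23.465 F2532
G1 X29.054 Y29.801
G1 X35.217 Y31.341
G1 X38.585 Y25.956
G1 X34.505 Y21.088
M5
G00 X232.451 Y120.074
M3 S504
G1 X189.577 Y66.416 F2532
M5
G00 X0.000 Y0.000

viewBox `0 0 245.082 149.535` with mm width/height → 1 unit = 1 mm. Flip: y_m = 149.535 − y_svg.

**Shape 1** — `<path>` line segment, stroke `#ff00ff` → score (S504, F2532). Machine vertices: (101.672,41.038) → (45.381,6.159). Open path.

**Shape 2** — `<path>` regular polygon, stroke `#ff00ff` → score (S504, F2532). Machine vertices: (34.505,21.088) → (28.614,23.465) → (29.054,29.801) → (35.217,31.341) → (38.585,25.956) → (34.505,21.088). Closed: final G1 returns to the first vertex.

**Shape 3** — `<path>` line segment, stroke `#ff00ff` → score (S504, F2532). Machine vertices: (232.451,120.074) → (189.577,66.416). Open path.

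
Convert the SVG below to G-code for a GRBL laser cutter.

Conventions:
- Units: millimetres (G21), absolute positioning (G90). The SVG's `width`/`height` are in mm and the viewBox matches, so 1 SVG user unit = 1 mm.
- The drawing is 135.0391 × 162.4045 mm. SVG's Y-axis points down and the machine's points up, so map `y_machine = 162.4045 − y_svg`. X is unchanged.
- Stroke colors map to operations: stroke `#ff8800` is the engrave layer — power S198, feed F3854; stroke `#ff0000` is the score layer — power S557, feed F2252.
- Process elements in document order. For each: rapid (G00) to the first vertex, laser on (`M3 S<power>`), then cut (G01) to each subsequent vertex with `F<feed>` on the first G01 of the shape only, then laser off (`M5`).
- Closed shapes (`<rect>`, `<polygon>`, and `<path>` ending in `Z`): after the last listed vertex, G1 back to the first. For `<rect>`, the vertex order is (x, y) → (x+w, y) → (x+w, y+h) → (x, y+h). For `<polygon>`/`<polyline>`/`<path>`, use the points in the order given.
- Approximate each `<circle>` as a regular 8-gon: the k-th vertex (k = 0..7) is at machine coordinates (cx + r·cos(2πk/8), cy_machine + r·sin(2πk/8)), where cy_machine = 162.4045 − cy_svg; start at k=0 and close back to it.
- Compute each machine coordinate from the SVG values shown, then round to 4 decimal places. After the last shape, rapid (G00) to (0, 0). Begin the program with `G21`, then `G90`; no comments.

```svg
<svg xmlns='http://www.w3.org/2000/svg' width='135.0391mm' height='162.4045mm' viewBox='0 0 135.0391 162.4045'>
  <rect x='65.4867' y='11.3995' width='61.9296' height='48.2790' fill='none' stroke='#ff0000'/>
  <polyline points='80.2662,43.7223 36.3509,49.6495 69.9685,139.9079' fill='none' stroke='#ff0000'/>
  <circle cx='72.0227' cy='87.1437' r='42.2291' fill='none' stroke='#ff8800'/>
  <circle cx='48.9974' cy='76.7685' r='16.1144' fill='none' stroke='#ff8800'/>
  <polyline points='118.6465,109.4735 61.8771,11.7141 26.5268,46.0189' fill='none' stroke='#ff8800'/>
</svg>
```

G21
G90
G00 X65.4867 Y151.0050
M3 S557
G01 X127.4163 Y151.0050 F2252
G01 X127.4163 Y102.7260
G01 X65.4867 Y102.7260
G01 X65.4867 Y151.0050
M5
G00 X80.2662 Y118.6822
M3 S557
G01 X36.3509 Y112.7550 F2252
G01 X69.9685 Y22.4966
M5
G00 X114.2518 Y75.2608
M3 S198
G01 X101.8832 Y105.1213 F3854
G01 X72.0227 Y117.4899
G01 X42.1622 Y105.1213
G01 X29.7936 Y75.2608
G01 X42.1622 Y45.4003
G01 X72.0227 Y33.0317
G01 X101.8832 Y45.4003
G01 X114.2518 Y75.2608
M5
G00 X65.1118 Y85.6360
M3 S198
G01 X60.3920 Y97.0306 F3854
G01 X48.9974 Y101.7504
G01 X37.6028 Y97.0306
G01 X32.8830 Y85.6360
G01 X37.6028 Y74.2414
G01 X48.9974 Y69.5216
G01 X60.3920 Y74.2414
G01 X65.1118 Y85.6360
M5
G00 X118.6465 Y52.9310
M3 S198
G01 X61.8771 Y150.6904 F3854
G01 X26.5268 Y116.3856
M5
G00 X0.0000 Y0.0000

Since the viewBox matches the mm dimensions, user units are millimetres directly. The only transform is the Y-flip y_m = 162.4045 − y_svg.

Shape 1 is a rectangle drawn with `<rect>`. Its stroke #ff0000 means score at S557, F2252. After flipping Y the toolpath is (65.4867,151.0050) → (127.4163,151.0050) → (127.4163,102.7260) → (65.4867,102.7260) → (65.4867,151.0050), returning to the start.

Shape 2 is a open polyline drawn with `<polyline>`. Its stroke #ff0000 means score at S557, F2252. After flipping Y the toolpath is (80.2662,118.6822) → (36.3509,112.7550) → (69.9685,22.4966).

Shape 3 is a circle drawn with `<circle>`. Its stroke #ff8800 means engrave at S198, F3854. After flipping Y the toolpath is (114.2518,75.2608) → (101.8832,105.1213) → (72.0227,117.4899) → (42.1622,105.1213) → (29.7936,75.2608) → (42.1622,45.4003) → (72.0227,33.0317) → (101.8832,45.4003) → (114.2518,75.2608), returning to the start.

Shape 4 is a circle drawn with `<circle>`. Its stroke #ff8800 means engrave at S198, F3854. After flipping Y the toolpath is (65.1118,85.6360) → (60.3920,97.0306) → (48.9974,101.7504) → (37.6028,97.0306) → (32.8830,85.6360) → (37.6028,74.2414) → (48.9974,69.5216) → (60.3920,74.2414) → (65.1118,85.6360), returning to the start.

Shape 5 is a open polyline drawn with `<polyline>`. Its stroke #ff8800 means engrave at S198, F3854. After flipping Y the toolpath is (118.6465,52.9310) → (61.8771,150.6904) → (26.5268,116.3856).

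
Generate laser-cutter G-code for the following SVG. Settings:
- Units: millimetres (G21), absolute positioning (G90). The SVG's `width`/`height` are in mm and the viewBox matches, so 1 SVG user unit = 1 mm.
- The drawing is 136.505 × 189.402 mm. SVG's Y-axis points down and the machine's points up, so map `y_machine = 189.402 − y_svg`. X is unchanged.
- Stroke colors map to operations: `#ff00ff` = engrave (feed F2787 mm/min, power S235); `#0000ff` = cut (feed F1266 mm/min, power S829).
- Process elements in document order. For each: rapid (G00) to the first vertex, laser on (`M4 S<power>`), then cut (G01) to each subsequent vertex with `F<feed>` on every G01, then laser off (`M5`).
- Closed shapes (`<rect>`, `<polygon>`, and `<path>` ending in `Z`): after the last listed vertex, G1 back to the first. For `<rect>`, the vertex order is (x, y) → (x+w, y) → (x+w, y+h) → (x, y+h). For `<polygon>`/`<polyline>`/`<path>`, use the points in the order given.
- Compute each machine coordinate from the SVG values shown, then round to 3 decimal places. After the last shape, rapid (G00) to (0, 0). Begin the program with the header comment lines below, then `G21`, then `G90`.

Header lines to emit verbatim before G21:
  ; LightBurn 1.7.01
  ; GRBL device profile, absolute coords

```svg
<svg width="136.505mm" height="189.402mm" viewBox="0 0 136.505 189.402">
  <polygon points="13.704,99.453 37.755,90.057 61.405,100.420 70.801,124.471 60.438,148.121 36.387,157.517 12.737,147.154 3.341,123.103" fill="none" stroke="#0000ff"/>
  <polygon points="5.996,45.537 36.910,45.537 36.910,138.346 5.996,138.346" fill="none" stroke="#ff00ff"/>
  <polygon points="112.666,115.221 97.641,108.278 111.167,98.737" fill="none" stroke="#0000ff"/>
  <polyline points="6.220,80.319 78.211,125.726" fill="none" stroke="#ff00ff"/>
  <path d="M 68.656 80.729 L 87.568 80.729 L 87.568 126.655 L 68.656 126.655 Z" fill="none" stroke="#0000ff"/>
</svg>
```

; LightBurn 1.7.01
; GRBL device profile, absolute coords
G21
G90
G00 X13.704 Y89.949
M4 S829
G01 X37.755 Y99.345 F1266
G01 X61.405 Y88.982 F1266
G01 X70.801 Y64.931 F1266
G01 X60.438 Y41.281 F1266
G01 X36.387 Y31.885 F1266
G01 X12.737 Y42.248 F1266
G01 X3.341 Y66.299 F1266
G01 X13.704 Y89.949 F1266
M5
G00 X5.996 Y143.865
M4 S235
G01 X36.910 Y143.865 F2787
G01 X36.910 Y51.056 F2787
G01 X5.996 Y51.056 F2787
G01 X5.996 Y143.865 F2787
M5
G00 X112.666 Y74.181
M4 S829
G01 X97.641 Y81.124 F1266
G01 X111.167 Y90.665 F1266
G01 X112.666 Y74.181 F1266
M5
G00 X6.220 Y109.083
M4 S235
G01 X78.211 Y63.676 F2787
M5
G00 X68.656 Y108.673
M4 S829
G01 X87.568 Y108.673 F1266
G01 X87.568 Y62.747 F1266
G01 X68.656 Y62.747 F1266
G01 X68.656 Y108.673 F1266
M5
G00 X0.000 Y0.000

Since the viewBox matches the mm dimensions, user units are millimetres directly. The only transform is the Y-flip y_m = 189.402 − y_svg.

Shape 1 is a regular polygon drawn with `<polygon>`. Its stroke #0000ff means cut at S829, F1266. After flipping Y the toolpath is (13.704,89.949) → (37.755,99.345) → (61.405,88.982) → (70.801,64.931) → (60.438,41.281) → (36.387,31.885) → (12.737,42.248) → (3.341,66.299) → (13.704,89.949), returning to the start.

Shape 2 is a rectangle drawn with `<polygon>`. Its stroke #ff00ff means engrave at S235, F2787. After flipping Y the toolpath is (5.996,143.865) → (36.910,143.865) → (36.910,51.056) → (5.996,51.056) → (5.996,143.865), returning to the start.

Shape 3 is a regular polygon drawn with `<polygon>`. Its stroke #0000ff means cut at S829, F1266. After flipping Y the toolpath is (112.666,74.181) → (97.641,81.124) → (111.167,90.665) → (112.666,74.181), returning to the start.

Shape 4 is a line segment drawn with `<polyline>`. Its stroke #ff00ff means engrave at S235, F2787. After flipping Y the toolpath is (6.220,109.083) → (78.211,63.676).

Shape 5 is a rectangle drawn with `<path>`. Its stroke #0000ff means cut at S829, F1266. After flipping Y the toolpath is (68.656,108.673) → (87.568,108.673) → (87.568,62.747) → (68.656,62.747) → (68.656,108.673), returning to the start.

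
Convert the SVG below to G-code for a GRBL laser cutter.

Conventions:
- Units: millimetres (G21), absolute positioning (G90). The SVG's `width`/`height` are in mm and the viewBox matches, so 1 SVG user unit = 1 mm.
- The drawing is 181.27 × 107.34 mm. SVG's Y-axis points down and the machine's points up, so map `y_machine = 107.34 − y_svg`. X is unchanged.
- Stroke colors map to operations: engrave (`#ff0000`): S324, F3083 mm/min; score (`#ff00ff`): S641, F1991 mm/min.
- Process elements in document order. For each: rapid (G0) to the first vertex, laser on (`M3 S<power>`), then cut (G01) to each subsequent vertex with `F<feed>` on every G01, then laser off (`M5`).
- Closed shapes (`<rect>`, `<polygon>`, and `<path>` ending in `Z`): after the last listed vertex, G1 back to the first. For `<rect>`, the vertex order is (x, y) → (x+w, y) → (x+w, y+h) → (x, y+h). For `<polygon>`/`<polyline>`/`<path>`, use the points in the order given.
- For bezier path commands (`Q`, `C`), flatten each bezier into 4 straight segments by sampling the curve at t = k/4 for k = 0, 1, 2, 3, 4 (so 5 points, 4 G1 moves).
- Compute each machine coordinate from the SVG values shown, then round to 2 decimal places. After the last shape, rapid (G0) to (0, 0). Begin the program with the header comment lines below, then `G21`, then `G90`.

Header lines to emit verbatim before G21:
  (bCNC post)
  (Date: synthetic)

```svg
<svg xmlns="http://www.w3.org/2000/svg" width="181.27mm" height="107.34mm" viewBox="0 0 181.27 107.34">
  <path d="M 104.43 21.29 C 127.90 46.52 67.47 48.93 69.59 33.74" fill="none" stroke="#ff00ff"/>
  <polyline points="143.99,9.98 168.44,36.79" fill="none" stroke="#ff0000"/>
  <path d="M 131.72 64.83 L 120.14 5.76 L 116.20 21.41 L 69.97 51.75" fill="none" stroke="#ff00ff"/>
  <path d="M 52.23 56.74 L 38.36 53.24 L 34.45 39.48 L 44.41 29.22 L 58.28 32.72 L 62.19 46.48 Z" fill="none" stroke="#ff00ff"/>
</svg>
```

1 u = 1 mm; y_m = 107.34 − y.

[1] `<path>` cubic bezier, #ff00ff→score S641 F1991: (104.43,86.05) → (108.59,71.32) → (95.02,64.67) → (77.44,65.59) → (69.59,73.60)

[2] `<polyline>` line segment, #ff0000→engrave S324 F3083: (143.99,97.36) → (168.44,70.55)

[3] `<path>` open polyline, #ff00ff→score S641 F1991: (131.72,42.51) → (120.14,101.58) → (116.20,85.93) → (69.97,55.59)

[4] `<path>` regular polygon, #ff00ff→score S641 F1991: (52.23,50.60) → (38.36,54.10) → (34.45,67.86) → (44.41,78.12) → (58.28,74.62) → (62.19,60.86) → (52.23,50.60) (closed)

(bCNC post)
(Date: synthetic)
G21
G90
G0 X104.43 Y86.05
M3 S641
G01 X108.59 Y71.32 F1991
G01 X95.02 Y64.67 F1991
G01 X77.44 Y65.59 F1991
G01 X69.59 Y73.60 F1991
M5
G0 X143.99 Y97.36
M3 S324
G01 X168.44 Y70.55 F3083
M5
G0 X131.72 Y42.51
M3 S641
G01 X120.14 Y101.58 F1991
G01 X116.20 Y85.93 F1991
G01 X69.97 Y55.59 F1991
M5
G0 X52.23 Y50.60
M3 S641
G01 X38.36 Y54.10 F1991
G01 X34.45 Y67.86 F1991
G01 X44.41 Y78.12 F1991
G01 X58.28 Y74.62 F1991
G01 X62.19 Y60.86 F1991
G01 X52.23 Y50.60 F1991
M5
G0 X0.00 Y0.00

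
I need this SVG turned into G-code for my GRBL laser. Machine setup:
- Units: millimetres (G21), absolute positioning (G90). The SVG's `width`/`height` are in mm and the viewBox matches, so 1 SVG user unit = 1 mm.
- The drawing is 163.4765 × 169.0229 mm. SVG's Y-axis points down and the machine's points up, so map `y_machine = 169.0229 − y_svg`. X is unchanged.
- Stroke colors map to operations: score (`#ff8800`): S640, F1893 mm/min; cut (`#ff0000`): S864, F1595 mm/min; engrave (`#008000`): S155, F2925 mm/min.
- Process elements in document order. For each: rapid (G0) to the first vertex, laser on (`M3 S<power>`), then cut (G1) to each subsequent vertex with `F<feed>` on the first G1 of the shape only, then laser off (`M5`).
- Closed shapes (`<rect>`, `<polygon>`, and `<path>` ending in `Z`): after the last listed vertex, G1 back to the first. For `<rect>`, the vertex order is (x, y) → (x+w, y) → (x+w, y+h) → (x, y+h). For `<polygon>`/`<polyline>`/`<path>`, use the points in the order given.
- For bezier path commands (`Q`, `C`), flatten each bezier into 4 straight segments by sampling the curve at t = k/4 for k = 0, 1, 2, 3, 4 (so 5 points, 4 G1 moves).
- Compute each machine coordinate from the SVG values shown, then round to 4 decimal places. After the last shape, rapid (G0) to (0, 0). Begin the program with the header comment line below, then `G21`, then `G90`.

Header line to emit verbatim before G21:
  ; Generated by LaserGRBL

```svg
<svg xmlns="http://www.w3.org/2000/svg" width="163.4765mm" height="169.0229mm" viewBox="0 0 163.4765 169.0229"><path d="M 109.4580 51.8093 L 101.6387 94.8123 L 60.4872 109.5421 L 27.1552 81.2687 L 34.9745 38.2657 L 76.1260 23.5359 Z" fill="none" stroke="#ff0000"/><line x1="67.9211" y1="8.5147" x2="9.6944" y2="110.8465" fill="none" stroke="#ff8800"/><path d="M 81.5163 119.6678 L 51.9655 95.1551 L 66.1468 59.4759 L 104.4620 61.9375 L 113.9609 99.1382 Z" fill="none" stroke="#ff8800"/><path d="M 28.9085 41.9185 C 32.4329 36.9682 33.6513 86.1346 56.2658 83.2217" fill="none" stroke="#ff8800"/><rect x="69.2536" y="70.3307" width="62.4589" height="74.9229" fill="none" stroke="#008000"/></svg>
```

viewBox `0 0 163.4765 169.0229` with mm width/height → 1 unit = 1 mm. Flip: y_m = 169.0229 − y_svg.

**Shape 1** — `<path>` regular polygon, stroke `#ff0000` → cut (S864, F1595). Machine vertices: (109.4580,117.2136) → (101.6387,74.2106) → (60.4872,59.4808) → (27.1552,87.7542) → (34.9745,130.7572) → (76.1260,145.4870) → (109.4580,117.2136). Closed: final G1 returns to the first vertex.

**Shape 2** — `<line>` line segment, stroke `#ff8800` → score (S640, F1893). Machine vertices: (67.9211,160.5082) → (9.6944,58.1764). Open path.

**Shape 3** — `<path>` regular polygon, stroke `#ff8800` → score (S640, F1893). Machine vertices: (81.5163,49.3551) → (51.9655,73.8678) → (66.1468,109.5470) → (104.4620,107.0854) → (113.9609,69.8847) → (81.5163,49.3551). Closed: final G1 returns to the first vertex.

**Shape 4** — `<path>` cubic bezier, stroke `#ff8800` → score (S640, F1893). Control points (SVG): P0=(28.9085,41.9185), P1=(32.4329,36.9682), P2=(33.6513,86.1346), P3=(56.2658,83.2217); sampled at t=k/4. Machine vertices: (28.9085,127.1044) → (31.4898,122.3296) → (35.4284,107.2168) → (42.9463,91.7221) → (56.2658,85.8012). Open path.

**Shape 5** — `<rect>` rectangle, stroke `#008000` → engrave (S155, F2925). Machine vertices: (69.2536,98.6922) → (131.7125,98.6922) → (131.7125,23.7693) → (69.2536,23.7693) → (69.2536,98.6922). Closed: final G1 returns to the first vertex.

; Generated by LaserGRBL
G21
G90
G0 X109.4580 Y117.2136
M3 S864
G1 X101.6387 Y74.2106 F1595
G1 X60.4872 Y59.4808
G1 X27.1552 Y87.7542
G1 X34.9745 Y130.7572
G1 X76.1260 Y145.4870
G1 X109.4580 Y117.2136
M5
G0 X67.9211 Y160.5082
M3 S640
G1 X9.6944 Y58.1764 F1893
M5
G0 X81.5163 Y49.3551
M3 S640
G1 X51.9655 Y73.8678 F1893
G1 X66.1468 Y109.5470
G1 X104.4620 Y107.0854
G1 X113.9609 Y69.8847
G1 X81.5163 Y49.3551
M5
G0 X28.9085 Y127.1044
M3 S640
G1 X31.4898 Y122.3296 F1893
G1 X35.4284 Y107.2168
G1 X42.9463 Y91.7221
G1 X56.2658 Y85.8012
M5
G0 X69.2536 Y98.6922
M3 S155
G1 X131.7125 Y98.6922 F2925
G1 X131.7125 Y23.7693
G1 X69.2536 Y23.7693
G1 X69.2536 Y98.6922
M5
G0 X0.0000 Y0.0000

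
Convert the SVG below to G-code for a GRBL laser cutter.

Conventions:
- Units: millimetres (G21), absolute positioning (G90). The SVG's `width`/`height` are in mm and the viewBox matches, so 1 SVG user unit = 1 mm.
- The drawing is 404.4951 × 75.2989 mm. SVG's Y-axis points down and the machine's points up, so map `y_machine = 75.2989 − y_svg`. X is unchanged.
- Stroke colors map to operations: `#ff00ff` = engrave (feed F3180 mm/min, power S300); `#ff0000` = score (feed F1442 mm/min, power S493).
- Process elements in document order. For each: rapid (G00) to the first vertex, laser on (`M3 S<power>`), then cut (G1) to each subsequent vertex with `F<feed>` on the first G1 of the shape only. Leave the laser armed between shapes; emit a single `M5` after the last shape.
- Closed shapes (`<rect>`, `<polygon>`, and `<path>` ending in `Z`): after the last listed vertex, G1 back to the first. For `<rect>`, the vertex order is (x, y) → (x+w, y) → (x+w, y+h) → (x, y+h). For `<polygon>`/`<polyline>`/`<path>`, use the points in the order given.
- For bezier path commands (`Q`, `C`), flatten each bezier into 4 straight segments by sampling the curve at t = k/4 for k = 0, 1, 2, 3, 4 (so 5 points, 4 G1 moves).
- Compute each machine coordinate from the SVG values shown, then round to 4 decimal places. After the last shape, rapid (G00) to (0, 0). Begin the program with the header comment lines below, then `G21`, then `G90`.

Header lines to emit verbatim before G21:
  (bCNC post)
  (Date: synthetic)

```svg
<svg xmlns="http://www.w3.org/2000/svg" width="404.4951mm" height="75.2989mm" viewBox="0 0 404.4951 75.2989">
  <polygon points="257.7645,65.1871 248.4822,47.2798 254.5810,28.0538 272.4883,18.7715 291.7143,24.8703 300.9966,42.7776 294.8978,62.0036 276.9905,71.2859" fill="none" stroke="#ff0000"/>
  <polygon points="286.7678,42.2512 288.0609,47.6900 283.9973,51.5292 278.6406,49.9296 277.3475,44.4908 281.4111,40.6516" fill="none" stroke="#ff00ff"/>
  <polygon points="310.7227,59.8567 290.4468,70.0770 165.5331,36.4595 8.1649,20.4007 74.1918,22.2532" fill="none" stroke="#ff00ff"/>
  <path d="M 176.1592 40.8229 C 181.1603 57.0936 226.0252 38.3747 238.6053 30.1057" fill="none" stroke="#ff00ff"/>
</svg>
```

1 u = 1 mm; y_m = 75.2989 − y.

[1] `<polygon>` regular polygon, #ff0000→score S493 F1442: (257.7645,10.1118) → (248.4822,28.0191) → (254.5810,47.2451) → (272.4883,56.5274) → (291.7143,50.4286) → (300.9966,32.5213) → (294.8978,13.2953) → (276.9905,4.0130) → (257.7645,10.1118) (closed)

[2] `<polygon>` regular polygon, #ff00ff→engrave S300 F3180: (286.7678,33.0477) → (288.0609,27.6089) → (283.9973,23.7697) → (278.6406,25.3693) → (277.3475,30.8081) → (281.4111,34.6473) → (286.7678,33.0477) (closed)

[3] `<polygon>` closed polygon, #ff00ff→engrave S300 F3180: (310.7227,15.4422) → (290.4468,5.2219) → (165.5331,38.8394) → (8.1649,54.8982) → (74.1918,53.0457) → (310.7227,15.4422) (closed)

[4] `<path>` cubic bezier, #ff00ff→engrave S300 F3180: (176.1592,34.4760) → (186.2572,28.1235) → (204.5401,30.6322) → (224.2441,37.7421) → (238.6053,45.1932)

(bCNC post)
(Date: synthetic)
G21
G90
G00 X257.7645 Y10.1118
M3 S493
G1 X248.4822 Y28.0191 F1442
G1 X254.5810 Y47.2451
G1 X272.4883 Y56.5274
G1 X291.7143 Y50.4286
G1 X300.9966 Y32.5213
G1 X294.8978 Y13.2953
G1 X276.9905 Y4.0130
G1 X257.7645 Y10.1118
G00 X286.7678 Y33.0477
M3 S300
G1 X288.0609 Y27.6089 F3180
G1 X283.9973 Y23.7697
G1 X278.6406 Y25.3693
G1 X277.3475 Y30.8081
G1 X281.4111 Y34.6473
G1 X286.7678 Y33.0477
G00 X310.7227 Y15.4422
M3 S300
G1 X290.4468 Y5.2219 F3180
G1 X165.5331 Y38.8394
G1 X8.1649 Y54.8982
G1 X74.1918 Y53.0457
G1 X310.7227 Y15.4422
G00 X176.1592 Y34.4760
M3 S300
G1 X186.2572 Y28.1235 F3180
G1 X204.5401 Y30.6322
G1 X224.2441 Y37.7421
G1 X238.6053 Y45.1932
M5
G00 X0.0000 Y0.0000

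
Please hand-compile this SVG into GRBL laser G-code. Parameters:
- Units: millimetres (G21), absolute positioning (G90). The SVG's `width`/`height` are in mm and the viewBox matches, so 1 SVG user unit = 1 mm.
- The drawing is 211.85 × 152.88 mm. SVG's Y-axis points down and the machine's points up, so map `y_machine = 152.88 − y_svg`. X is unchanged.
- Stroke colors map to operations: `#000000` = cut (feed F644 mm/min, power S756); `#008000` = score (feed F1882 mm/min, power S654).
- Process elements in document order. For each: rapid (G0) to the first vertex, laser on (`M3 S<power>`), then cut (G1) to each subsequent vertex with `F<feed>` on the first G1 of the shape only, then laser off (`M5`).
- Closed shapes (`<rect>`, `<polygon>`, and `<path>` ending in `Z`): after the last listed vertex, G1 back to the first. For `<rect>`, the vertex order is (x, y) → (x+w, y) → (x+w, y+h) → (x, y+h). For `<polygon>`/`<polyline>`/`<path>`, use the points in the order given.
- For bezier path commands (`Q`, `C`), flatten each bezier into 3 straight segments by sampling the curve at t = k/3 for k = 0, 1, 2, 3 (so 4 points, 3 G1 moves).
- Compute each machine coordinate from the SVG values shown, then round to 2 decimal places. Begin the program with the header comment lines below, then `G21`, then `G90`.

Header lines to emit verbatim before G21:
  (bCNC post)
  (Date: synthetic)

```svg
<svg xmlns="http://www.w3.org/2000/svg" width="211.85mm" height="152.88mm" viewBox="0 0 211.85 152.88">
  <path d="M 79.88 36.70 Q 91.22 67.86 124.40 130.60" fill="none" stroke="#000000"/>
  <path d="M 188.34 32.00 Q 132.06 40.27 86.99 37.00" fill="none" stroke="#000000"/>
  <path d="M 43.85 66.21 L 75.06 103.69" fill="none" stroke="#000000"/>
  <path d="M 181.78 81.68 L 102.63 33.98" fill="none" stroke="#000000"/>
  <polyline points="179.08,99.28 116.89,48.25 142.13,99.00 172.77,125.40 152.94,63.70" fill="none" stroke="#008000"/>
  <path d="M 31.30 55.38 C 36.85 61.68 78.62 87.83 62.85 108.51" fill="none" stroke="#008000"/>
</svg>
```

(bCNC post)
(Date: synthetic)
G21
G90
G0 X79.88 Y116.18
M3 S756
G1 X89.87 Y91.90 F644
G1 X104.71 Y60.60
G1 X124.40 Y22.28
M5
G0 X188.34 Y120.88
M3 S756
G1 X152.07 Y116.65 F644
G1 X118.28 Y114.98
G1 X86.99 Y115.88
M5
G0 X43.85 Y86.67
M3 S756
G1 X75.06 Y49.19 F644
M5
G0 X181.78 Y71.20
M3 S756
G1 X102.63 Y118.90 F644
M5
G0 X179.08 Y53.60
M3 S654
G1 X116.89 Y104.63 F1882
G1 X142.13 Y53.88
G1 X172.77 Y27.48
G1 X152.94 Y89.18
M5
G0 X31.30 Y97.50
M3 S654
G1 X45.45 Y85.52 F1882
G1 X62.91 Y65.94
G1 X62.85 Y44.37
M5

viewBox `0 0 211.85 152.88` with mm width/height → 1 unit = 1 mm. Flip: y_m = 152.88 − y_svg.

**Shape 1** — `<path>` quadratic bezier, stroke `#000000` → cut (S756, F644). Control points (SVG): P0=(79.88,36.70), P1=(91.22,67.86), P2=(124.40,130.60); sampled at t=k/3. Machine vertices: (79.88,116.18) → (89.87,91.90) → (104.71,60.60) → (124.40,22.28). Open path.

**Shape 2** — `<path>` quadratic bezier, stroke `#000000` → cut (S756, F644). Control points (SVG): P0=(188.34,32.00), P1=(132.06,40.27), P2=(86.99,37.00); sampled at t=k/3. Machine vertices: (188.34,120.88) → (152.07,116.65) → (118.28,114.98) → (86.99,115.88). Open path.

**Shape 3** — `<path>` line segment, stroke `#000000` → cut (S756, F644). Machine vertices: (43.85,86.67) → (75.06,49.19). Open path.

**Shape 4** — `<path>` line segment, stroke `#000000` → cut (S756, F644). Machine vertices: (181.78,71.20) → (102.63,118.90). Open path.

**Shape 5** — `<polyline>` open polyline, stroke `#008000` → score (S654, F1882). Machine vertices: (179.08,53.60) → (116.89,104.63) → (142.13,53.88) → (172.77,27.48) → (152.94,89.18). Open path.

**Shape 6** — `<path>` cubic bezier, stroke `#008000` → score (S654, F1882). Control points (SVG): P0=(31.30,55.38), P1=(36.85,61.68), P2=(78.62,87.83), P3=(62.85,108.51); sampled at t=k/3. Machine vertices: (31.30,97.50) → (45.45,85.52) → (62.91,65.94) → (62.85,44.37). Open path.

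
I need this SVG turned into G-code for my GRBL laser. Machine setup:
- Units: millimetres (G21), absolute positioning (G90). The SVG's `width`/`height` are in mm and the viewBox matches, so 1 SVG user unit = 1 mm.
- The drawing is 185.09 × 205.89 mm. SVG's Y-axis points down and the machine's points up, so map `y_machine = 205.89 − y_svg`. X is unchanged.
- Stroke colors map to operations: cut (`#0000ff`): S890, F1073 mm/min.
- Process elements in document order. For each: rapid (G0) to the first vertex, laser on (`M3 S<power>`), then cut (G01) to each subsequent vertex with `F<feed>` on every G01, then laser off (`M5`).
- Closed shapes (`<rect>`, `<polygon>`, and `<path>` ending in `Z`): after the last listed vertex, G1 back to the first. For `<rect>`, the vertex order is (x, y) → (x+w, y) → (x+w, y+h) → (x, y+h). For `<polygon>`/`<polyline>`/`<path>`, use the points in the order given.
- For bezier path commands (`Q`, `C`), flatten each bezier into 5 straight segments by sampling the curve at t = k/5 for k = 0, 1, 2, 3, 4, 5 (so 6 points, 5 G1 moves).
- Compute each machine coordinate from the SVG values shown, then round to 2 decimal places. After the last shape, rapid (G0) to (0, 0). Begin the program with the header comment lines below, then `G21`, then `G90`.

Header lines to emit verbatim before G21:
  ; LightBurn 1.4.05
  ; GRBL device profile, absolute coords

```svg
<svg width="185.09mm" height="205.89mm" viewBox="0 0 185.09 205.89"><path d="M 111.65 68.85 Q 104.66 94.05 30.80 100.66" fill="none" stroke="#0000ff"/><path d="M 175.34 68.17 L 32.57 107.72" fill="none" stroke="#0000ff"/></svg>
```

; LightBurn 1.4.05
; GRBL device profile, absolute coords
G21
G90
G0 X111.65 Y137.04
M3 S890
G01 X106.18 Y127.70 F1073
G01 X95.36 Y119.85 F1073
G01 X79.19 Y113.49 F1073
G01 X57.67 Y108.62 F1073
G01 X30.80 Y105.23 F1073
M5
G0 X175.34 Y137.72
M3 S890
G01 X32.57 Y98.17 F1073
M5
G0 X0.00 Y0.00

1 u = 1 mm; y_m = 205.89 − y.

[1] `<path>` quadratic bezier, #0000ff→cut S890 F1073: (111.65,137.04) → (106.18,127.70) → (95.36,119.85) → (79.19,113.49) → (57.67,108.62) → (30.80,105.23)

[2] `<path>` line segment, #0000ff→cut S890 F1073: (175.34,137.72) → (32.57,98.17)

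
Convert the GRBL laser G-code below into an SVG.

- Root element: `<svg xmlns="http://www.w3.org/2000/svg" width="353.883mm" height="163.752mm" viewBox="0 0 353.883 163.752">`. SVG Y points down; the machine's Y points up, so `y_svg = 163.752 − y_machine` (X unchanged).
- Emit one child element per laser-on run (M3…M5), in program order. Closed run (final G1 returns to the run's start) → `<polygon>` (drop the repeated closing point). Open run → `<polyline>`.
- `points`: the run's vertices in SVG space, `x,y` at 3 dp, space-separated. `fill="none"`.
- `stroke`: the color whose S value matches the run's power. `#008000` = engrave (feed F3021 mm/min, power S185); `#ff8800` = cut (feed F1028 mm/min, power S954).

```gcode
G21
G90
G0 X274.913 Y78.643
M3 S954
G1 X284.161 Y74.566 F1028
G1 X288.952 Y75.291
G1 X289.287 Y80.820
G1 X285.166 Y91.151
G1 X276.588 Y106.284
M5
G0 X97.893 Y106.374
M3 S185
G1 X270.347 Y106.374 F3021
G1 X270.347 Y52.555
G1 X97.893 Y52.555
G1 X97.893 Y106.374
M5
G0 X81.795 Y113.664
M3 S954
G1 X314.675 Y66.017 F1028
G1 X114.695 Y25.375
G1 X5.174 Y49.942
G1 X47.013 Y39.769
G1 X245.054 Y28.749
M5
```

Each laser-on run becomes one SVG element. Flip Y back into SVG space with y_svg = 163.752 − y_machine.

Run 1: S954 ⇒ cut layer `#ff8800`. The run is open, so emit a `<polyline>` with points (Y-flipped): 274.913,85.109 284.161,89.186 288.952,88.461 289.287,82.932 285.166,72.601 276.588,57.468.

Run 2: power S185 maps to stroke `#008000` (engrave). The run returns to its start, so emit a `<polygon>` with points (Y-flipped): 97.893,57.378 270.347,57.378 270.347,111.197 97.893,111.197.

Run 3: power S954 maps to stroke `#ff8800` (cut). The run is open, so emit a `<polyline>` with points (Y-flipped): 81.795,50.088 314.675,97.735 114.695,138.377 5.174,113.810 47.013,123.983 245.054,135.003.

<svg xmlns="http://www.w3.org/2000/svg" width="353.883mm" height="163.752mm" viewBox="0 0 353.883 163.752">
  <polyline points="274.913,85.109 284.161,89.186 288.952,88.461 289.287,82.932 285.166,72.601 276.588,57.468" fill="none" stroke="#ff8800"/>
  <polygon points="97.893,57.378 270.347,57.378 270.347,111.197 97.893,111.197" fill="none" stroke="#008000"/>
  <polyline points="81.795,50.088 314.675,97.735 114.695,138.377 5.174,113.810 47.013,123.983 245.054,135.003" fill="none" stroke="#ff8800"/>
</svg>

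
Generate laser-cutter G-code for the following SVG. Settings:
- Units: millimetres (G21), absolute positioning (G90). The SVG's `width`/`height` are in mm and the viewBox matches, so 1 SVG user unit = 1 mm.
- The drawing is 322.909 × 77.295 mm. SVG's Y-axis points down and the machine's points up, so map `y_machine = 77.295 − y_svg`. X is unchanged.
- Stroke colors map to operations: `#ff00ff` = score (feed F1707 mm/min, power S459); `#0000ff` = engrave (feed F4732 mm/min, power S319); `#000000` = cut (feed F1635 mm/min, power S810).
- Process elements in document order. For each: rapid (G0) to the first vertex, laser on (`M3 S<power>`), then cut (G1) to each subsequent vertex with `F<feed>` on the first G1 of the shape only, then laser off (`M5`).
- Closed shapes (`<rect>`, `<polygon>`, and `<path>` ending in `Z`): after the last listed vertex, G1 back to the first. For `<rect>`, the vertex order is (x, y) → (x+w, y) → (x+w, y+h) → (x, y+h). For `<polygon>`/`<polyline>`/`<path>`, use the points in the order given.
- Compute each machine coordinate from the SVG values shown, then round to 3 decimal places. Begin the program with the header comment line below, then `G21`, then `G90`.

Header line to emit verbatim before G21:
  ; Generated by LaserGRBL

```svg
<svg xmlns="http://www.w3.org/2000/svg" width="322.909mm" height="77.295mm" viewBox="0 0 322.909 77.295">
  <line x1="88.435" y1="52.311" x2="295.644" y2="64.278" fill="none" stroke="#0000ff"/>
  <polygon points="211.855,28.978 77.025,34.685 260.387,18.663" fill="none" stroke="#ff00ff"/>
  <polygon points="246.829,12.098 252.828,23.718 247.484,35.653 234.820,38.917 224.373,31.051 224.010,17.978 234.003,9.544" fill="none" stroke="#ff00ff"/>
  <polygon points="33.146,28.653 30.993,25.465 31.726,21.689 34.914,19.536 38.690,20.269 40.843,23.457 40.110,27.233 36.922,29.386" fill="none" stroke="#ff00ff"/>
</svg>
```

; Generated by LaserGRBL
G21
G90
G0 X88.435 Y24.984
M3 S319
G1 X295.644 Y13.017 F4732
M5
G0 X211.855 Y48.317
M3 S459
G1 X77.025 Y42.610 F1707
G1 X260.387 Y58.632
G1 X211.855 Y48.317
M5
G0 X246.829 Y65.197
M3 S459
G1 X252.828 Y53.577 F1707
G1 X247.484 Y41.642
G1 X234.820 Y38.378
G1 X224.373 Y46.244
G1 X224.010 Y59.317
G1 X234.003 Y67.751
G1 X246.829 Y65.197
M5
G0 X33.146 Y48.642
M3 S459
G1 X30.993 Y51.830 F1707
G1 X31.726 Y55.606
G1 X34.914 Y57.759
G1 X38.690 Y57.026
G1 X40.843 Y53.838
G1 X40.110 Y50.062
G1 X36.922 Y47.909
G1 X33.146 Y48.642
M5

viewBox `0 0 322.909 77.295` with mm width/height → 1 unit = 1 mm. Flip: y_m = 77.295 − y_svg.

**Shape 1** — `<line>` line segment, stroke `#0000ff` → engrave (S319, F4732). Machine vertices: (88.435,24.984) → (295.644,13.017). Open path.

**Shape 2** — `<polygon>` closed polygon, stroke `#ff00ff` → score (S459, F1707). Machine vertices: (211.855,48.317) → (77.025,42.610) → (260.387,58.632) → (211.855,48.317). Closed: final G1 returns to the first vertex.

**Shape 3** — `<polygon>` regular polygon, stroke `#ff00ff` → score (S459, F1707). Machine vertices: (246.829,65.197) → (252.828,53.577) → (247.484,41.642) → (234.820,38.378) → (224.373,46.244) → (224.010,59.317) → (234.003,67.751) → (246.829,65.197). Closed: final G1 returns to the first vertex.

**Shape 4** — `<polygon>` regular polygon, stroke `#ff00ff` → score (S459, F1707). Machine vertices: (33.146,48.642) → (30.993,51.830) → (31.726,55.606) → (34.914,57.759) → (38.690,57.026) → (40.843,53.838) → (40.110,50.062) → (36.922,47.909) → (33.146,48.642). Closed: final G1 returns to the first vertex.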